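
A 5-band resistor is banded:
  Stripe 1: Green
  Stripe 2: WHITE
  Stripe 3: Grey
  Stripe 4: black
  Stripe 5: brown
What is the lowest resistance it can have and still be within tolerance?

Green → 5 (first significant figure)
White → 9 (second significant figure)
Grey → 8 (third significant figure)
Black → ×1 multiplier
Brown → ±1% tolerance
598 × 1 = 598 Ω
Lowest = 598 × (1 − 1/100) = 592.02 Ω.

592.02 Ω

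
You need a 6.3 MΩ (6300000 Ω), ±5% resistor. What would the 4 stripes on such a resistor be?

blue, orange, green, gold

6300000 Ω = 63 × 10^5.
6 → blue
3 → orange
Multiplier 10^5 → green.
±5% tolerance → gold.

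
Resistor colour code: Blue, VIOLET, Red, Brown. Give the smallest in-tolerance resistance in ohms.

Blue → 6 (first significant figure)
Violet → 7 (second significant figure)
Red → ×10^2 multiplier
Brown → ±1% tolerance
67 × 100 = 6700 Ω
Smallest = 6700 × (1 − 1/100) = 6633 Ω.

6633 Ω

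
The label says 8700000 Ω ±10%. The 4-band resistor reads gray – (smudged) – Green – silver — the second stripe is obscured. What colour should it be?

8700000 Ω = 87 × 10^5.
The second band gives digit 7 of the significand, and 7 is violet.

violet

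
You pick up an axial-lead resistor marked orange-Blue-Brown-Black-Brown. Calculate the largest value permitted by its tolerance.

364.61 Ω

Orange → 3 (first significant figure)
Blue → 6 (second significant figure)
Brown → 1 (third significant figure)
Black → ×1 multiplier
Brown → ±1% tolerance
361 × 1 = 361 Ω
Largest = 361 × (1 + 1/100) = 364.61 Ω.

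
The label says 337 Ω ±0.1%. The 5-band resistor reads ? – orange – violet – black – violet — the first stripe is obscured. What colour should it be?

orange

337 Ω = 337 × 10^0.
The first band gives digit 3 of the significand, and 3 is orange.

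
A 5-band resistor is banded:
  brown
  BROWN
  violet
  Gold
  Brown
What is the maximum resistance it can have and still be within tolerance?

11.817 Ω

Brown → 1 (first significant figure)
Brown → 1 (second significant figure)
Violet → 7 (third significant figure)
Gold → ×0.1 multiplier
Brown → ±1% tolerance
117 × 0.1 = 11.7 Ω
Maximum = 11.7 × (1 + 1/100) = 11.817 Ω.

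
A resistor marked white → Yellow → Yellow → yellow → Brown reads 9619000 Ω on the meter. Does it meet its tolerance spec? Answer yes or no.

no

White → 9 (first significant figure)
Yellow → 4 (second significant figure)
Yellow → 4 (third significant figure)
Yellow → ×10^4 multiplier
Brown → ±1% tolerance
944 × 10000 = 9440000 Ω
Allowed range: 9345600 Ω to 9534400 Ω.
9619000 Ω lies outside that range.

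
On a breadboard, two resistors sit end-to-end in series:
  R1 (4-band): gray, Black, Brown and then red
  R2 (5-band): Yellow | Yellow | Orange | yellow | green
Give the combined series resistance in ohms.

4430800 Ω

R1: grey, black → 80; brown ×10 → 800 Ω.
R2: yellow, yellow, orange → 443; yellow ×10^4 → 4430000 Ω.
Series: 800 + 4430000 = 4430800 Ω.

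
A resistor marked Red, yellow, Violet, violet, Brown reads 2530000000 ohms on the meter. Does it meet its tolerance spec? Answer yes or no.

Red → 2 (first significant figure)
Yellow → 4 (second significant figure)
Violet → 7 (third significant figure)
Violet → ×10^7 multiplier
Brown → ±1% tolerance
247 × 10000000 = 2470000000 Ω
Allowed range: 2445300000 Ω to 2494700000 Ω.
2530000000 ohms lies outside that range.

no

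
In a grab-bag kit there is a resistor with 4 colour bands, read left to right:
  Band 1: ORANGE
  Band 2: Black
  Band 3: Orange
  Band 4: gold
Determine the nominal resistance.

Orange → 3 (first significant figure)
Black → 0 (second significant figure)
Orange → ×10^3 multiplier
30 × 1000 = 30000 Ω

30000 Ω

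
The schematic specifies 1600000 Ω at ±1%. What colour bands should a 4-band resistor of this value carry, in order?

brown, blue, green, brown

1600000 Ω = 16 × 10^5.
1 → brown
6 → blue
Multiplier 10^5 → green.
±1% tolerance → brown.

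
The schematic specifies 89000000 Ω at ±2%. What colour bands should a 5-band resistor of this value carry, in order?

grey, white, black, green, red

89000000 Ω = 890 × 10^5.
8 → grey
9 → white
0 → black
Multiplier 10^5 → green.
±2% tolerance → red.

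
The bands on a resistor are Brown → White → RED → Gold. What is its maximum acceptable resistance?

Brown → 1 (first significant figure)
White → 9 (second significant figure)
Red → ×10^2 multiplier
Gold → ±5% tolerance
19 × 100 = 1900 Ω
Maximum = 1900 × (1 + 5/100) = 1995 Ω.

1995 Ω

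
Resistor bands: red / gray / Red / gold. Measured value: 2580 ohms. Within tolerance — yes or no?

no

Red → 2 (first significant figure)
Grey → 8 (second significant figure)
Red → ×10^2 multiplier
Gold → ±5% tolerance
28 × 100 = 2800 Ω
Allowed range: 2660 Ω to 2940 Ω.
2580 ohms lies outside that range.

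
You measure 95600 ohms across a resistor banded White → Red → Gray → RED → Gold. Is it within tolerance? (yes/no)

yes

White → 9 (first significant figure)
Red → 2 (second significant figure)
Grey → 8 (third significant figure)
Red → ×10^2 multiplier
Gold → ±5% tolerance
928 × 100 = 92800 Ω
Allowed range: 88160 Ω to 97440 Ω.
95600 ohms lies inside that range.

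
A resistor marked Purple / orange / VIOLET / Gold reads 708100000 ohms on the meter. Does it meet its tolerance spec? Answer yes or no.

Violet → 7 (first significant figure)
Orange → 3 (second significant figure)
Violet → ×10^7 multiplier
Gold → ±5% tolerance
73 × 10000000 = 730000000 Ω
Allowed range: 693500000 Ω to 766500000 Ω.
708100000 ohms lies inside that range.

yes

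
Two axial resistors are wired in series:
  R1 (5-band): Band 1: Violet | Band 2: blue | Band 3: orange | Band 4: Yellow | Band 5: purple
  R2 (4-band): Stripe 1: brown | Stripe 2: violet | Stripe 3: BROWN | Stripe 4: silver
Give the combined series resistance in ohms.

R1: violet, blue, orange → 763; yellow ×10^4 → 7630000 Ω.
R2: brown, violet → 17; brown ×10 → 170 Ω.
Series: 7630000 + 170 = 7630170 Ω.

7630170 Ω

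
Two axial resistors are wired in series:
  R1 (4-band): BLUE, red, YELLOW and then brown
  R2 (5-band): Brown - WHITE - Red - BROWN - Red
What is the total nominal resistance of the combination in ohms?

621920 Ω

R1: blue, red → 62; yellow ×10^4 → 620000 Ω.
R2: brown, white, red → 192; brown ×10 → 1920 Ω.
Series: 620000 + 1920 = 621920 Ω.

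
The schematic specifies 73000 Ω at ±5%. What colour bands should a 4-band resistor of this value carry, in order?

violet, orange, orange, gold

73000 Ω = 73 × 10^3.
7 → violet
3 → orange
Multiplier 10^3 → orange.
±5% tolerance → gold.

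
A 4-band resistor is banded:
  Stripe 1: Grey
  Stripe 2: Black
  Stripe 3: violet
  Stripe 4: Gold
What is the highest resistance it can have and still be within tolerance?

840000000 Ω

Grey → 8 (first significant figure)
Black → 0 (second significant figure)
Violet → ×10^7 multiplier
Gold → ±5% tolerance
80 × 10000000 = 800000000 Ω
Highest = 800000000 × (1 + 5/100) = 840000000 Ω.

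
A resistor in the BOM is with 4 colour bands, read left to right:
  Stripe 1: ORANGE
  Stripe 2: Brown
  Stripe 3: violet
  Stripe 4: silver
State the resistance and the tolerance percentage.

310000000 Ω ±10%

Orange → 3 (first significant figure)
Brown → 1 (second significant figure)
Violet → ×10^7 multiplier
Silver → ±10% tolerance
31 × 10000000 = 310000000 Ω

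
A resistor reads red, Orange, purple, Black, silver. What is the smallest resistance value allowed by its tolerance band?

213.3 Ω

Red → 2 (first significant figure)
Orange → 3 (second significant figure)
Violet → 7 (third significant figure)
Black → ×1 multiplier
Silver → ±10% tolerance
237 × 1 = 237 Ω
Smallest = 237 × (1 − 10/100) = 213.3 Ω.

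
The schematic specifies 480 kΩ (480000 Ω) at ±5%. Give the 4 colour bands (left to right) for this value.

yellow, grey, yellow, gold

480000 Ω = 48 × 10^4.
4 → yellow
8 → grey
Multiplier 10^4 → yellow.
±5% tolerance → gold.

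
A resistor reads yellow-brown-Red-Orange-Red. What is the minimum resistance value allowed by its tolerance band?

Yellow → 4 (first significant figure)
Brown → 1 (second significant figure)
Red → 2 (third significant figure)
Orange → ×10^3 multiplier
Red → ±2% tolerance
412 × 1000 = 412000 Ω
Minimum = 412000 × (1 − 2/100) = 403760 Ω.

403760 Ω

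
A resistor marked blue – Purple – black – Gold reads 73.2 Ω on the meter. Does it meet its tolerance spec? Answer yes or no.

Blue → 6 (first significant figure)
Violet → 7 (second significant figure)
Black → ×1 multiplier
Gold → ±5% tolerance
67 × 1 = 67 Ω
Allowed range: 63.65 Ω to 70.35 Ω.
73.2 Ω lies outside that range.

no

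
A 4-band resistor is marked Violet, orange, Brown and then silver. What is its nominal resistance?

730 Ω

Violet → 7 (first significant figure)
Orange → 3 (second significant figure)
Brown → ×10 multiplier
73 × 10 = 730 Ω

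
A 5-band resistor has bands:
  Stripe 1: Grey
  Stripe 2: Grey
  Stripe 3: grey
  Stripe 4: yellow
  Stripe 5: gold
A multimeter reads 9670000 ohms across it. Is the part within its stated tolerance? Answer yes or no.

Grey → 8 (first significant figure)
Grey → 8 (second significant figure)
Grey → 8 (third significant figure)
Yellow → ×10^4 multiplier
Gold → ±5% tolerance
888 × 10000 = 8880000 Ω
Allowed range: 8436000 Ω to 9324000 Ω.
9670000 ohms lies outside that range.

no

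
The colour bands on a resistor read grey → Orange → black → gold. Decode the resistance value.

Grey → 8 (first significant figure)
Orange → 3 (second significant figure)
Black → ×1 multiplier
83 × 1 = 83 Ω

83 Ω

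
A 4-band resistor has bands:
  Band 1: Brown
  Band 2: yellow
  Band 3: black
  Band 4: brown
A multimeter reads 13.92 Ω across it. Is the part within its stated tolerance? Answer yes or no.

Brown → 1 (first significant figure)
Yellow → 4 (second significant figure)
Black → ×1 multiplier
Brown → ±1% tolerance
14 × 1 = 14 Ω
Allowed range: 13.86 Ω to 14.14 Ω.
13.92 Ω lies inside that range.

yes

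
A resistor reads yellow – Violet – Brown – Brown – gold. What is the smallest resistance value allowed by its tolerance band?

Yellow → 4 (first significant figure)
Violet → 7 (second significant figure)
Brown → 1 (third significant figure)
Brown → ×10 multiplier
Gold → ±5% tolerance
471 × 10 = 4710 Ω
Smallest = 4710 × (1 − 5/100) = 4474.5 Ω.

4474.5 Ω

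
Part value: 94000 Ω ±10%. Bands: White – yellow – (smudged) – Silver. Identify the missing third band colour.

orange

94000 Ω = 94 × 10^3.
The third band is the multiplier, 10^3, which is orange.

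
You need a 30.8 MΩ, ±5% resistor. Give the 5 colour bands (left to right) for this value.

30800000 Ω = 308 × 10^5.
3 → orange
0 → black
8 → grey
Multiplier 10^5 → green.
±5% tolerance → gold.

orange, black, grey, green, gold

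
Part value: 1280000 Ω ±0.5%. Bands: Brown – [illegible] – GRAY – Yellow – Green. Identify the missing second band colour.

red

1280000 Ω = 128 × 10^4.
The second band gives digit 2 of the significand, and 2 is red.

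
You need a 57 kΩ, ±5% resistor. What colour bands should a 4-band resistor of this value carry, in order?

57000 Ω = 57 × 10^3.
5 → green
7 → violet
Multiplier 10^3 → orange.
±5% tolerance → gold.

green, violet, orange, gold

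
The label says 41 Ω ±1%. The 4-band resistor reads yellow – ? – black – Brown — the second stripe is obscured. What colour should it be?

brown

41 Ω = 41 × 10^0.
The second band gives digit 1 of the significand, and 1 is brown.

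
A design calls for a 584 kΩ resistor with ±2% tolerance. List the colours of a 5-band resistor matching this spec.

584000 Ω = 584 × 10^3.
5 → green
8 → grey
4 → yellow
Multiplier 10^3 → orange.
±2% tolerance → red.

green, grey, yellow, orange, red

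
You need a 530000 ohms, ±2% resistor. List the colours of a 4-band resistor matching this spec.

green, orange, yellow, red

530000 Ω = 53 × 10^4.
5 → green
3 → orange
Multiplier 10^4 → yellow.
±2% tolerance → red.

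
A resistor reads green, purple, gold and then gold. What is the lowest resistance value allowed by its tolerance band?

5.415 Ω

Green → 5 (first significant figure)
Violet → 7 (second significant figure)
Gold → ×0.1 multiplier
Gold → ±5% tolerance
57 × 0.1 = 5.7 Ω
Lowest = 5.7 × (1 − 5/100) = 5.415 Ω.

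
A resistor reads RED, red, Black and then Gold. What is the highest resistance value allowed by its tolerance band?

23.1 Ω

Red → 2 (first significant figure)
Red → 2 (second significant figure)
Black → ×1 multiplier
Gold → ±5% tolerance
22 × 1 = 22 Ω
Highest = 22 × (1 + 5/100) = 23.1 Ω.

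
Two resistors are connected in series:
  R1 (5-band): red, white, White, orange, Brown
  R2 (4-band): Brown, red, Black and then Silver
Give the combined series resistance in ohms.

R1: red, white, white → 299; orange ×10^3 → 299000 Ω.
R2: brown, red → 12; black ×1 → 12 Ω.
Series: 299000 + 12 = 299012 Ω.

299012 Ω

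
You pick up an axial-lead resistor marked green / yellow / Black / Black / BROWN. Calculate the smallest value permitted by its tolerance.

Green → 5 (first significant figure)
Yellow → 4 (second significant figure)
Black → 0 (third significant figure)
Black → ×1 multiplier
Brown → ±1% tolerance
540 × 1 = 540 Ω
Smallest = 540 × (1 − 1/100) = 534.6 Ω.

534.6 Ω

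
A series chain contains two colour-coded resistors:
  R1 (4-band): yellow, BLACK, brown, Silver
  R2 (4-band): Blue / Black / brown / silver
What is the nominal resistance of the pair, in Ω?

R1: yellow, black → 40; brown ×10 → 400 Ω.
R2: blue, black → 60; brown ×10 → 600 Ω.
Series: 400 + 600 = 1000 Ω.

1000 Ω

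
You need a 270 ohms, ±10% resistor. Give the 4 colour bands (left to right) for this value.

270 Ω = 27 × 10^1.
2 → red
7 → violet
Multiplier 10^1 → brown.
±10% tolerance → silver.

red, violet, brown, silver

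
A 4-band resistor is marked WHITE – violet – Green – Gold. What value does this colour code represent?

9700000 Ω

White → 9 (first significant figure)
Violet → 7 (second significant figure)
Green → ×10^5 multiplier
97 × 100000 = 9700000 Ω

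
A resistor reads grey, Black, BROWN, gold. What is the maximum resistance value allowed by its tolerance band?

840 Ω

Grey → 8 (first significant figure)
Black → 0 (second significant figure)
Brown → ×10 multiplier
Gold → ±5% tolerance
80 × 10 = 800 Ω
Maximum = 800 × (1 + 5/100) = 840 Ω.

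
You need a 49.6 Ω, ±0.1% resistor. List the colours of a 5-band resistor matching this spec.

49.6 Ω = 496 × 10^-1.
4 → yellow
9 → white
6 → blue
Multiplier 10^-1 → gold.
±0.1% tolerance → violet.

yellow, white, blue, gold, violet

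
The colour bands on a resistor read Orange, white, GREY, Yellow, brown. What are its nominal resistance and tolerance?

Orange → 3 (first significant figure)
White → 9 (second significant figure)
Grey → 8 (third significant figure)
Yellow → ×10^4 multiplier
Brown → ±1% tolerance
398 × 10000 = 3980000 Ω

3980000 Ω ±1%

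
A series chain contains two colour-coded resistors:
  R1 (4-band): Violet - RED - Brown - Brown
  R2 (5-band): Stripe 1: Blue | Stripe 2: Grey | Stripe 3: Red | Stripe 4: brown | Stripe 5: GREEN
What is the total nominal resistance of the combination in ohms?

7540 Ω

R1: violet, red → 72; brown ×10 → 720 Ω.
R2: blue, grey, red → 682; brown ×10 → 6820 Ω.
Series: 720 + 6820 = 7540 Ω.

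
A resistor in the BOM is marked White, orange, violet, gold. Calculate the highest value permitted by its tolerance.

White → 9 (first significant figure)
Orange → 3 (second significant figure)
Violet → ×10^7 multiplier
Gold → ±5% tolerance
93 × 10000000 = 930000000 Ω
Highest = 930000000 × (1 + 5/100) = 976500000 Ω.

976500000 Ω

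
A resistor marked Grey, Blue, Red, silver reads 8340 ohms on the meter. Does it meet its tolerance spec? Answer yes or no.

yes

Grey → 8 (first significant figure)
Blue → 6 (second significant figure)
Red → ×10^2 multiplier
Silver → ±10% tolerance
86 × 100 = 8600 Ω
Allowed range: 7740 Ω to 9460 Ω.
8340 ohms lies inside that range.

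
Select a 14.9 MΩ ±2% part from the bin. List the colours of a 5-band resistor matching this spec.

brown, yellow, white, green, red

14900000 Ω = 149 × 10^5.
1 → brown
4 → yellow
9 → white
Multiplier 10^5 → green.
±2% tolerance → red.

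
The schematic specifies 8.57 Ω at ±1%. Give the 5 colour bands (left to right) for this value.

8.57 Ω = 857 × 10^-2.
8 → grey
5 → green
7 → violet
Multiplier 10^-2 → silver.
±1% tolerance → brown.

grey, green, violet, silver, brown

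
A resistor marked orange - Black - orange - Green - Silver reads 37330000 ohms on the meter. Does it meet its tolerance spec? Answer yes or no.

no

Orange → 3 (first significant figure)
Black → 0 (second significant figure)
Orange → 3 (third significant figure)
Green → ×10^5 multiplier
Silver → ±10% tolerance
303 × 100000 = 30300000 Ω
Allowed range: 27270000 Ω to 33330000 Ω.
37330000 ohms lies outside that range.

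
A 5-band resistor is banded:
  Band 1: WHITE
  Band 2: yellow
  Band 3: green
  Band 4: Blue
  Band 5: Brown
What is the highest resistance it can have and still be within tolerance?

954450000 Ω

White → 9 (first significant figure)
Yellow → 4 (second significant figure)
Green → 5 (third significant figure)
Blue → ×10^6 multiplier
Brown → ±1% tolerance
945 × 1000000 = 945000000 Ω
Highest = 945000000 × (1 + 1/100) = 954450000 Ω.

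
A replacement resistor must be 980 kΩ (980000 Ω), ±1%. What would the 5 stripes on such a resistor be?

980000 Ω = 980 × 10^3.
9 → white
8 → grey
0 → black
Multiplier 10^3 → orange.
±1% tolerance → brown.

white, grey, black, orange, brown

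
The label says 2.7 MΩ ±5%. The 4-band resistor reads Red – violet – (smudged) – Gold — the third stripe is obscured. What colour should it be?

2700000 Ω = 27 × 10^5.
The third band is the multiplier, 10^5, which is green.

green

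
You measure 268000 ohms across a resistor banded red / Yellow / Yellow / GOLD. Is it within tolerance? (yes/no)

Red → 2 (first significant figure)
Yellow → 4 (second significant figure)
Yellow → ×10^4 multiplier
Gold → ±5% tolerance
24 × 10000 = 240000 Ω
Allowed range: 228000 Ω to 252000 Ω.
268000 ohms lies outside that range.

no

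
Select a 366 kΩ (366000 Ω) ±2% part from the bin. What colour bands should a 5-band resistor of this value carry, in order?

orange, blue, blue, orange, red

366000 Ω = 366 × 10^3.
3 → orange
6 → blue
6 → blue
Multiplier 10^3 → orange.
±2% tolerance → red.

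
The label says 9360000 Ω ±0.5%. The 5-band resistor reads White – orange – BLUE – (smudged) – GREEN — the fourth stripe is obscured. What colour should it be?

yellow

9360000 Ω = 936 × 10^4.
The fourth band is the multiplier, 10^4, which is yellow.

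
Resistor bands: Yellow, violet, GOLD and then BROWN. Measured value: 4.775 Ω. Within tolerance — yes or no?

Yellow → 4 (first significant figure)
Violet → 7 (second significant figure)
Gold → ×0.1 multiplier
Brown → ±1% tolerance
47 × 0.1 = 4.7 Ω
Allowed range: 4.653 Ω to 4.747 Ω.
4.775 Ω lies outside that range.

no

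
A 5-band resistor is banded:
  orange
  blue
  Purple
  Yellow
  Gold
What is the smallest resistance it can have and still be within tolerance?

3486500 Ω

Orange → 3 (first significant figure)
Blue → 6 (second significant figure)
Violet → 7 (third significant figure)
Yellow → ×10^4 multiplier
Gold → ±5% tolerance
367 × 10000 = 3670000 Ω
Smallest = 3670000 × (1 − 5/100) = 3486500 Ω.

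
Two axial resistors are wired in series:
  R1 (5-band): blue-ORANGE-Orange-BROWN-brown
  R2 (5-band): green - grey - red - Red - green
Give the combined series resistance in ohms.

64530 Ω

R1: blue, orange, orange → 633; brown ×10 → 6330 Ω.
R2: green, grey, red → 582; red ×10^2 → 58200 Ω.
Series: 6330 + 58200 = 64530 Ω.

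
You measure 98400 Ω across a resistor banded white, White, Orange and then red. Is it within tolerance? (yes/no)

White → 9 (first significant figure)
White → 9 (second significant figure)
Orange → ×10^3 multiplier
Red → ±2% tolerance
99 × 1000 = 99000 Ω
Allowed range: 97020 Ω to 100980 Ω.
98400 Ω lies inside that range.

yes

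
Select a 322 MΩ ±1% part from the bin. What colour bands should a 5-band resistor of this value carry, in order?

322000000 Ω = 322 × 10^6.
3 → orange
2 → red
2 → red
Multiplier 10^6 → blue.
±1% tolerance → brown.

orange, red, red, blue, brown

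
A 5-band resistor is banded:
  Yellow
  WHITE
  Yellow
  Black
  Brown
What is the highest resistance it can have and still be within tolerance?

Yellow → 4 (first significant figure)
White → 9 (second significant figure)
Yellow → 4 (third significant figure)
Black → ×1 multiplier
Brown → ±1% tolerance
494 × 1 = 494 Ω
Highest = 494 × (1 + 1/100) = 498.94 Ω.

498.94 Ω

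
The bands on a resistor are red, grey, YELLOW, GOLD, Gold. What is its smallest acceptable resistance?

Red → 2 (first significant figure)
Grey → 8 (second significant figure)
Yellow → 4 (third significant figure)
Gold → ×0.1 multiplier
Gold → ±5% tolerance
284 × 0.1 = 28.4 Ω
Smallest = 28.4 × (1 − 5/100) = 26.98 Ω.

26.98 Ω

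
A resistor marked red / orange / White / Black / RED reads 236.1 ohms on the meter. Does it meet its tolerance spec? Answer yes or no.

Red → 2 (first significant figure)
Orange → 3 (second significant figure)
White → 9 (third significant figure)
Black → ×1 multiplier
Red → ±2% tolerance
239 × 1 = 239 Ω
Allowed range: 234.22 Ω to 243.78 Ω.
236.1 ohms lies inside that range.

yes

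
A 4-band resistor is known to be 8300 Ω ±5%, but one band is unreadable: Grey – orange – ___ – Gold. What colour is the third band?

8300 Ω = 83 × 10^2.
The third band is the multiplier, 10^2, which is red.

red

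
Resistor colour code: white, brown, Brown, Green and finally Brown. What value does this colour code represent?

91100000 Ω

White → 9 (first significant figure)
Brown → 1 (second significant figure)
Brown → 1 (third significant figure)
Green → ×10^5 multiplier
911 × 100000 = 91100000 Ω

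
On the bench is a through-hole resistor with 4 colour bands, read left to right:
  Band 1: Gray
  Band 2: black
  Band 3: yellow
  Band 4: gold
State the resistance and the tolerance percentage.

Grey → 8 (first significant figure)
Black → 0 (second significant figure)
Yellow → ×10^4 multiplier
Gold → ±5% tolerance
80 × 10000 = 800000 Ω

800000 Ω ±5%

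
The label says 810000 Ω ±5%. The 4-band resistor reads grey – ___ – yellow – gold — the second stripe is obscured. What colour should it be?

brown

810000 Ω = 81 × 10^4.
The second band gives digit 1 of the significand, and 1 is brown.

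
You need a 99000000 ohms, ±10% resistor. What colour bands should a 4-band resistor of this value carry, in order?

white, white, blue, silver

99000000 Ω = 99 × 10^6.
9 → white
9 → white
Multiplier 10^6 → blue.
±10% tolerance → silver.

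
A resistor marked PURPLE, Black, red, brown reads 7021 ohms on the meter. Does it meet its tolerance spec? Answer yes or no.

yes

Violet → 7 (first significant figure)
Black → 0 (second significant figure)
Red → ×10^2 multiplier
Brown → ±1% tolerance
70 × 100 = 7000 Ω
Allowed range: 6930 Ω to 7070 Ω.
7021 ohms lies inside that range.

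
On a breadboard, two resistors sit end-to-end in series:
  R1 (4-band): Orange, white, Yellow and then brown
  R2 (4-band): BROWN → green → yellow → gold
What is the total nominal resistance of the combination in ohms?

540000 Ω

R1: orange, white → 39; yellow ×10^4 → 390000 Ω.
R2: brown, green → 15; yellow ×10^4 → 150000 Ω.
Series: 390000 + 150000 = 540000 Ω.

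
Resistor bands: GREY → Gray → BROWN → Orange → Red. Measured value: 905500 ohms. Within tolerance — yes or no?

Grey → 8 (first significant figure)
Grey → 8 (second significant figure)
Brown → 1 (third significant figure)
Orange → ×10^3 multiplier
Red → ±2% tolerance
881 × 1000 = 881000 Ω
Allowed range: 863380 Ω to 898620 Ω.
905500 ohms lies outside that range.

no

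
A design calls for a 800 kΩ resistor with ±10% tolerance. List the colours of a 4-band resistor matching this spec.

800000 Ω = 80 × 10^4.
8 → grey
0 → black
Multiplier 10^4 → yellow.
±10% tolerance → silver.

grey, black, yellow, silver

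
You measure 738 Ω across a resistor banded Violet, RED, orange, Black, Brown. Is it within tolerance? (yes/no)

no

Violet → 7 (first significant figure)
Red → 2 (second significant figure)
Orange → 3 (third significant figure)
Black → ×1 multiplier
Brown → ±1% tolerance
723 × 1 = 723 Ω
Allowed range: 715.77 Ω to 730.23 Ω.
738 Ω lies outside that range.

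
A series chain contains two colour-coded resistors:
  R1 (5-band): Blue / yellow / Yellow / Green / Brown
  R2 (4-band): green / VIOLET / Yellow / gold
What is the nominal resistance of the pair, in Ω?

R1: blue, yellow, yellow → 644; green ×10^5 → 64400000 Ω.
R2: green, violet → 57; yellow ×10^4 → 570000 Ω.
Series: 64400000 + 570000 = 64970000 Ω.

64970000 Ω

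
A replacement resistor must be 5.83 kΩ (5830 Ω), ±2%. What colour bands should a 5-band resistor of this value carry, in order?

green, grey, orange, brown, red

5830 Ω = 583 × 10^1.
5 → green
8 → grey
3 → orange
Multiplier 10^1 → brown.
±2% tolerance → red.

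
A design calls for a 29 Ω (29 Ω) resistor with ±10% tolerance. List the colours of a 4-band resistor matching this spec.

red, white, black, silver

29 Ω = 29 × 10^0.
2 → red
9 → white
Multiplier 10^0 → black.
±10% tolerance → silver.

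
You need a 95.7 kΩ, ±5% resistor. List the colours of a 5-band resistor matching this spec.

95700 Ω = 957 × 10^2.
9 → white
5 → green
7 → violet
Multiplier 10^2 → red.
±5% tolerance → gold.

white, green, violet, red, gold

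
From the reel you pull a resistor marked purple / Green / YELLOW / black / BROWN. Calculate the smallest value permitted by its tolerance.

Violet → 7 (first significant figure)
Green → 5 (second significant figure)
Yellow → 4 (third significant figure)
Black → ×1 multiplier
Brown → ±1% tolerance
754 × 1 = 754 Ω
Smallest = 754 × (1 − 1/100) = 746.46 Ω.

746.46 Ω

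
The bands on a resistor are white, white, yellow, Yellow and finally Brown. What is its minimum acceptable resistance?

White → 9 (first significant figure)
White → 9 (second significant figure)
Yellow → 4 (third significant figure)
Yellow → ×10^4 multiplier
Brown → ±1% tolerance
994 × 10000 = 9940000 Ω
Minimum = 9940000 × (1 − 1/100) = 9840600 Ω.

9840600 Ω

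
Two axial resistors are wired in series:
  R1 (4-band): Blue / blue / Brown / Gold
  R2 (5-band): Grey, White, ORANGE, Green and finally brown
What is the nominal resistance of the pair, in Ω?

89300660 Ω

R1: blue, blue → 66; brown ×10 → 660 Ω.
R2: grey, white, orange → 893; green ×10^5 → 89300000 Ω.
Series: 660 + 89300000 = 89300660 Ω.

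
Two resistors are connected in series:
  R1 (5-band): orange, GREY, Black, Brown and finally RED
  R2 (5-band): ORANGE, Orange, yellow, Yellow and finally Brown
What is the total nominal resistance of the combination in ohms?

3343800 Ω

R1: orange, grey, black → 380; brown ×10 → 3800 Ω.
R2: orange, orange, yellow → 334; yellow ×10^4 → 3340000 Ω.
Series: 3800 + 3340000 = 3343800 Ω.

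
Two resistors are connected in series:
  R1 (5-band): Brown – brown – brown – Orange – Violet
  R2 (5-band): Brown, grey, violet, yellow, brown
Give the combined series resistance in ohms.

R1: brown, brown, brown → 111; orange ×10^3 → 111000 Ω.
R2: brown, grey, violet → 187; yellow ×10^4 → 1870000 Ω.
Series: 111000 + 1870000 = 1981000 Ω.

1981000 Ω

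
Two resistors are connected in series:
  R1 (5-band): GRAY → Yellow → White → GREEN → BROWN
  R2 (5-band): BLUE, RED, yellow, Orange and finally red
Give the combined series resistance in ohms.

R1: grey, yellow, white → 849; green ×10^5 → 84900000 Ω.
R2: blue, red, yellow → 624; orange ×10^3 → 624000 Ω.
Series: 84900000 + 624000 = 85524000 Ω.

85524000 Ω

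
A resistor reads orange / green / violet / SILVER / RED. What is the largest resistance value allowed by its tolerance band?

Orange → 3 (first significant figure)
Green → 5 (second significant figure)
Violet → 7 (third significant figure)
Silver → ×0.01 multiplier
Red → ±2% tolerance
357 × 0.01 = 3.57 Ω
Largest = 3.57 × (1 + 2/100) = 3.6414 Ω.

3.6414 Ω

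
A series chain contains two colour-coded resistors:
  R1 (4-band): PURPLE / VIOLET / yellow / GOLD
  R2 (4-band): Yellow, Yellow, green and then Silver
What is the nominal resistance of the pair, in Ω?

R1: violet, violet → 77; yellow ×10^4 → 770000 Ω.
R2: yellow, yellow → 44; green ×10^5 → 4400000 Ω.
Series: 770000 + 4400000 = 5170000 Ω.

5170000 Ω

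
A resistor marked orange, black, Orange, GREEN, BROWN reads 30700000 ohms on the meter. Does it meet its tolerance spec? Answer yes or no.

no

Orange → 3 (first significant figure)
Black → 0 (second significant figure)
Orange → 3 (third significant figure)
Green → ×10^5 multiplier
Brown → ±1% tolerance
303 × 100000 = 30300000 Ω
Allowed range: 29997000 Ω to 30603000 Ω.
30700000 ohms lies outside that range.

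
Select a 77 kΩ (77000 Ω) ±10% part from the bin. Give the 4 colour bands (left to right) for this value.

77000 Ω = 77 × 10^3.
7 → violet
7 → violet
Multiplier 10^3 → orange.
±10% tolerance → silver.

violet, violet, orange, silver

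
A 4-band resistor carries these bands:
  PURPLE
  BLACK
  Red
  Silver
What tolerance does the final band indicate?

The last band, silver, is the tolerance band.
Silver corresponds to ±10%.

±10%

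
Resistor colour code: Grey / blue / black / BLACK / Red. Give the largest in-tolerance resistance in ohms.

Grey → 8 (first significant figure)
Blue → 6 (second significant figure)
Black → 0 (third significant figure)
Black → ×1 multiplier
Red → ±2% tolerance
860 × 1 = 860 Ω
Largest = 860 × (1 + 2/100) = 877.2 Ω.

877.2 Ω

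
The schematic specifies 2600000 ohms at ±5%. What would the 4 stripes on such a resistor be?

2600000 Ω = 26 × 10^5.
2 → red
6 → blue
Multiplier 10^5 → green.
±5% tolerance → gold.

red, blue, green, gold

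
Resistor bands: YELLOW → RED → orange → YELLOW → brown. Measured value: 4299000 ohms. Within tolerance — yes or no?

no

Yellow → 4 (first significant figure)
Red → 2 (second significant figure)
Orange → 3 (third significant figure)
Yellow → ×10^4 multiplier
Brown → ±1% tolerance
423 × 10000 = 4230000 Ω
Allowed range: 4187700 Ω to 4272300 Ω.
4299000 ohms lies outside that range.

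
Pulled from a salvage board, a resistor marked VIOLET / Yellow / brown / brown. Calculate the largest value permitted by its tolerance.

747.4 Ω

Violet → 7 (first significant figure)
Yellow → 4 (second significant figure)
Brown → ×10 multiplier
Brown → ±1% tolerance
74 × 10 = 740 Ω
Largest = 740 × (1 + 1/100) = 747.4 Ω.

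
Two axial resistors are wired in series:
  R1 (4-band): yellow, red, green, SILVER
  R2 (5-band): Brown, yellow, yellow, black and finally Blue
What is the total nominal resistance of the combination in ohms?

4200144 Ω

R1: yellow, red → 42; green ×10^5 → 4200000 Ω.
R2: brown, yellow, yellow → 144; black ×1 → 144 Ω.
Series: 4200000 + 144 = 4200144 Ω.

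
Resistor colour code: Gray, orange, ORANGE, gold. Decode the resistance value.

83000 Ω

Grey → 8 (first significant figure)
Orange → 3 (second significant figure)
Orange → ×10^3 multiplier
83 × 1000 = 83000 Ω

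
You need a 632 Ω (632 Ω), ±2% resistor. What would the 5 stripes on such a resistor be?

632 Ω = 632 × 10^0.
6 → blue
3 → orange
2 → red
Multiplier 10^0 → black.
±2% tolerance → red.

blue, orange, red, black, red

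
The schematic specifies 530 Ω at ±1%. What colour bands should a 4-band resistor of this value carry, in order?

green, orange, brown, brown

530 Ω = 53 × 10^1.
5 → green
3 → orange
Multiplier 10^1 → brown.
±1% tolerance → brown.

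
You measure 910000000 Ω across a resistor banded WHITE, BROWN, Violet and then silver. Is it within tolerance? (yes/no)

yes

White → 9 (first significant figure)
Brown → 1 (second significant figure)
Violet → ×10^7 multiplier
Silver → ±10% tolerance
91 × 10000000 = 910000000 Ω
Allowed range: 819000000 Ω to 1001000000 Ω.
910000000 Ω lies inside that range.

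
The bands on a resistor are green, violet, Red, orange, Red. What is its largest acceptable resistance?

583440 Ω

Green → 5 (first significant figure)
Violet → 7 (second significant figure)
Red → 2 (third significant figure)
Orange → ×10^3 multiplier
Red → ±2% tolerance
572 × 1000 = 572000 Ω
Largest = 572000 × (1 + 2/100) = 583440 Ω.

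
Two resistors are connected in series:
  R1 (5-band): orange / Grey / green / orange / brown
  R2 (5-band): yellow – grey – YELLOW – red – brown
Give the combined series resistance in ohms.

433400 Ω

R1: orange, grey, green → 385; orange ×10^3 → 385000 Ω.
R2: yellow, grey, yellow → 484; red ×10^2 → 48400 Ω.
Series: 385000 + 48400 = 433400 Ω.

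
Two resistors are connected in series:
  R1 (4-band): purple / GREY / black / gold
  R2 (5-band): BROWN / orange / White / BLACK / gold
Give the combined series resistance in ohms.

R1: violet, grey → 78; black ×1 → 78 Ω.
R2: brown, orange, white → 139; black ×1 → 139 Ω.
Series: 78 + 139 = 217 Ω.

217 Ω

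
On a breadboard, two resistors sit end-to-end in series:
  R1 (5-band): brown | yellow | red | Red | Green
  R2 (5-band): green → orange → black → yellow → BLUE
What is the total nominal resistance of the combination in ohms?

R1: brown, yellow, red → 142; red ×10^2 → 14200 Ω.
R2: green, orange, black → 530; yellow ×10^4 → 5300000 Ω.
Series: 14200 + 5300000 = 5314200 Ω.

5314200 Ω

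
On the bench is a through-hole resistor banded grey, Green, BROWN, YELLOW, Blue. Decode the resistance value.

8510000 Ω

Grey → 8 (first significant figure)
Green → 5 (second significant figure)
Brown → 1 (third significant figure)
Yellow → ×10^4 multiplier
851 × 10000 = 8510000 Ω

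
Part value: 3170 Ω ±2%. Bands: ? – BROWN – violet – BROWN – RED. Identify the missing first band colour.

orange

3170 Ω = 317 × 10^1.
The first band gives digit 3 of the significand, and 3 is orange.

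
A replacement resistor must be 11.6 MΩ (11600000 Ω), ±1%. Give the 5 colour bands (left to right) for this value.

11600000 Ω = 116 × 10^5.
1 → brown
1 → brown
6 → blue
Multiplier 10^5 → green.
±1% tolerance → brown.

brown, brown, blue, green, brown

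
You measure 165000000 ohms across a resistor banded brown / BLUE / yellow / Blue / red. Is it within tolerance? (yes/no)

Brown → 1 (first significant figure)
Blue → 6 (second significant figure)
Yellow → 4 (third significant figure)
Blue → ×10^6 multiplier
Red → ±2% tolerance
164 × 1000000 = 164000000 Ω
Allowed range: 160720000 Ω to 167280000 Ω.
165000000 ohms lies inside that range.

yes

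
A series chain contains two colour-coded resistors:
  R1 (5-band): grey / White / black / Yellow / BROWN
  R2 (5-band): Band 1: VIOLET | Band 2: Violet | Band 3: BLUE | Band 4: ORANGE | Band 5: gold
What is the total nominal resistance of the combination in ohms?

R1: grey, white, black → 890; yellow ×10^4 → 8900000 Ω.
R2: violet, violet, blue → 776; orange ×10^3 → 776000 Ω.
Series: 8900000 + 776000 = 9676000 Ω.

9676000 Ω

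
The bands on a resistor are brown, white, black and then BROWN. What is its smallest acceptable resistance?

Brown → 1 (first significant figure)
White → 9 (second significant figure)
Black → ×1 multiplier
Brown → ±1% tolerance
19 × 1 = 19 Ω
Smallest = 19 × (1 − 1/100) = 18.81 Ω.

18.81 Ω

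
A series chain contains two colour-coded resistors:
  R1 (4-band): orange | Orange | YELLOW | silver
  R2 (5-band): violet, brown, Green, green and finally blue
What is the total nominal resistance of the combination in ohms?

71830000 Ω

R1: orange, orange → 33; yellow ×10^4 → 330000 Ω.
R2: violet, brown, green → 715; green ×10^5 → 71500000 Ω.
Series: 330000 + 71500000 = 71830000 Ω.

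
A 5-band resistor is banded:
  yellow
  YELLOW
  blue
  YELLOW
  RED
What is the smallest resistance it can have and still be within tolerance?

4370800 Ω

Yellow → 4 (first significant figure)
Yellow → 4 (second significant figure)
Blue → 6 (third significant figure)
Yellow → ×10^4 multiplier
Red → ±2% tolerance
446 × 10000 = 4460000 Ω
Smallest = 4460000 × (1 − 2/100) = 4370800 Ω.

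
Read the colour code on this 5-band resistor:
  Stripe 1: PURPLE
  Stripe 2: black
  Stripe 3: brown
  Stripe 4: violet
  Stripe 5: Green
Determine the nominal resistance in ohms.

7010000000 Ω

Violet → 7 (first significant figure)
Black → 0 (second significant figure)
Brown → 1 (third significant figure)
Violet → ×10^7 multiplier
701 × 10000000 = 7010000000 Ω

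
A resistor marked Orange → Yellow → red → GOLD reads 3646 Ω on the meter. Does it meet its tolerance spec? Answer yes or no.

Orange → 3 (first significant figure)
Yellow → 4 (second significant figure)
Red → ×10^2 multiplier
Gold → ±5% tolerance
34 × 100 = 3400 Ω
Allowed range: 3230 Ω to 3570 Ω.
3646 Ω lies outside that range.

no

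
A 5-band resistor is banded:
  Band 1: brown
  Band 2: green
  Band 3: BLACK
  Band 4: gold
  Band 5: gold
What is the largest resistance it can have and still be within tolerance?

Brown → 1 (first significant figure)
Green → 5 (second significant figure)
Black → 0 (third significant figure)
Gold → ×0.1 multiplier
Gold → ±5% tolerance
150 × 0.1 = 15 Ω
Largest = 15 × (1 + 5/100) = 15.75 Ω.

15.75 Ω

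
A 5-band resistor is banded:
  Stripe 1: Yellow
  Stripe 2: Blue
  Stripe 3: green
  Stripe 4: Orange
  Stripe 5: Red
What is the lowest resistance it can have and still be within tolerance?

Yellow → 4 (first significant figure)
Blue → 6 (second significant figure)
Green → 5 (third significant figure)
Orange → ×10^3 multiplier
Red → ±2% tolerance
465 × 1000 = 465000 Ω
Lowest = 465000 × (1 − 2/100) = 455700 Ω.

455700 Ω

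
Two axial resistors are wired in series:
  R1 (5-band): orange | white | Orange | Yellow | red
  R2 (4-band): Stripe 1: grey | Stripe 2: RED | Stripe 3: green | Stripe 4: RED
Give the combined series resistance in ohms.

R1: orange, white, orange → 393; yellow ×10^4 → 3930000 Ω.
R2: grey, red → 82; green ×10^5 → 8200000 Ω.
Series: 3930000 + 8200000 = 12130000 Ω.

12130000 Ω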